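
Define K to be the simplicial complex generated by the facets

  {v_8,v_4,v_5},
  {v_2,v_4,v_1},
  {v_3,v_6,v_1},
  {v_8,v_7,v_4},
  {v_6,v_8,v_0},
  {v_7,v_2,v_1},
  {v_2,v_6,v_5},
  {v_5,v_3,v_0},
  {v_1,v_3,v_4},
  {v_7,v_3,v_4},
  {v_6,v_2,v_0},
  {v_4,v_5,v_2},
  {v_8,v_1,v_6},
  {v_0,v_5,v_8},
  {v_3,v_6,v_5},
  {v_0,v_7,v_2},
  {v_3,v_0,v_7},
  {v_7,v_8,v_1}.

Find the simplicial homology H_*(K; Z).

Take the total order v_0 < v_1 < v_2 < v_3 < v_4 < v_5 < v_6 < v_7 < v_8 on the vertex set. Then K (dimension 2) consists of the simplices:

  0-simplices (9): [v_0], [v_1], [v_2], [v_3], [v_4], [v_5], [v_6], [v_7], [v_8]
  1-simplices (27): (27 of them)
  2-simplices (18): (18 of them)

giving chain groups C_0 ≅ Z^9, C_1 ≅ Z^27, C_2 ≅ Z^18.

The boundary map ∂_1: C_1 → C_0 maps an edge to its endpoints' difference, ∂[p,q] = q − p. For instance
  ∂[v_1,v_4] = [v_4] − [v_1].
The 9×27 boundary matrix has rank 8 and Smith normal form diag(1,1,1,1,1,1,1,1).

∂_2: C_2 → C_1 maps a triangle to the signed sum of its edges. For instance
  ∂[v_2,v_4,v_5] = [v_4,v_5] − [v_2,v_5] + [v_2,v_4],
  ∂[v_0,v_3,v_7] = [v_3,v_7] − [v_0,v_7] + [v_0,v_3].
The 27×18 boundary matrix has rank 18 and Smith normal form diag(1,1,1,1,1,1,1,1,1,1,1,1,1,1,1,1,1,2).

From H_k ≅ ker(∂_k) / im(∂_{k+1}) we obtain:

  H_0: rank C_0 − rank ∂_1 = 9 − 8 = 1, and the invariant factors of ∂_1 are all 1, so H_0 ≅ Z.
  H_1: rank ker ∂_1 − rank ∂_2 = (27 − 8) − 18 = 1, and ∂_2 has invariant factor 2 > 1, so H_1 ≅ Z ⊕ Z_2.
  H_2: rank ker ∂_2 − rank ∂_3 = (18 − 18) − 0 = 0, and there is no ∂_3, so H_2 ≅ 0.

As a check, the Euler characteristic is 9 − 27 + 18 = 0, which agrees with 1 − 1 + 0 = 0.

H_0 ≅ Z,  H_1 ≅ Z ⊕ Z_2,  H_2 = 0.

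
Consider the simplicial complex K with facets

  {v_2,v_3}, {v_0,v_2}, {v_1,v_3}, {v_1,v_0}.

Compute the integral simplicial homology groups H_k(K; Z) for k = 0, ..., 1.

H_0 ≅ Z,  H_1 ≅ Z.

Take the total order v_0 < v_1 < v_2 < v_3 on the vertex set. Then K (dimension 1) consists of the simplices:

  0-simplices (4): [v_0], [v_1], [v_2], [v_3]
  1-simplices (4): [v_0,v_1], [v_0,v_2], [v_1,v_3], [v_2,v_3]

Hence C_0 ≅ Z^4, C_1 ≅ Z^4.

Boundary ∂_1: C_1 → C_0 sends each edge [p,q] (with p < q) to q − p.
As a 4×4 matrix over Z this has rank 3, with invariant factors (1,1,1).

Now H_k = ker ∂_k / im ∂_{k+1}, so:

  H_0: rank C_0 − rank ∂_1 = 4 − 3 = 1, and the invariant factors of ∂_1 are all 1, so H_0 ≅ Z.
  H_1: rank ker ∂_1 − rank ∂_2 = (4 − 3) − 0 = 1, and there is no ∂_2, so H_1 ≅ Z.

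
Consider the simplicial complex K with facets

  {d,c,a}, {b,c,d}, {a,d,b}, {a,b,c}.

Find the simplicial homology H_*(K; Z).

Take the total order a < b < c < d on the vertex set. Then K (dimension 2) consists of the simplices:

  0-simplices (4): a, b, c, d
  1-simplices (6): ab, ac, ad, bc, bd, cd
  2-simplices (4): abc, abd, acd, bcd

Hence C_0 ≅ Z^4, C_1 ≅ Z^6, C_2 ≅ Z^4.

The boundary map ∂_1: C_1 → C_0 sends each edge [p,q] (with p < q) to q − p.
As a 4×6 matrix over Z this has rank 3, with invariant factors (1,1,1).

∂_2: C_2 → C_1 sends each 2-simplex [p,q,r] to [q,r] − [p,r] + [p,q]. For instance
  ∂abc = bc − ac + ab,
  ∂acd = cd − ad + ac.
The resulting 6×4 matrix has rank 3, and its Smith normal form has invariant factors (1,1,1).

Reading off H_k = ker ∂_k / im ∂_{k+1}:

  H_0: rank C_0 − rank ∂_1 = 4 − 3 = 1, and the invariant factors of ∂_1 are all 1, so H_0 ≅ Z.
  H_1: rank ker ∂_1 − rank ∂_2 = (6 − 3) − 3 = 0, and the invariant factors of ∂_2 are all 1, so H_1 ≅ 0.
  H_2: rank ker ∂_2 − rank ∂_3 = (4 − 3) − 0 = 1, and there is no ∂_3, so H_2 ≅ Z.

As a check, the Euler characteristic is 4 − 6 + 4 = 2, which agrees with 1 − 0 + 1 = 2.

H_0 ≅ Z,  H_1 = 0,  H_2 ≅ Z.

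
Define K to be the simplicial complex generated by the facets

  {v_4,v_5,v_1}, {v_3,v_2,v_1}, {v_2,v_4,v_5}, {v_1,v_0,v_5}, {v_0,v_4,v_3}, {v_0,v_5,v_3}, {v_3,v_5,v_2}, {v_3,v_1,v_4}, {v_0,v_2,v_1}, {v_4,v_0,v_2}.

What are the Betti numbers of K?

b_0 = 1, b_1 = 0, b_2 = 0.

K has 6 vertices, 15 edges, 10 triangles.
rank ∂_0 = 0, rank ∂_1 = 5 ⇒ b_0 = 6 − 0 − 5 = 1; all invariant factors of ∂_1 are 1 so no torsion. So H_0 = Z.
rank ∂_1 = 5, rank ∂_2 = 10 ⇒ b_1 = 15 − 5 − 10 = 0; ∂_2 has invariant factor(s) [2] giving torsion. So H_1 = Z/2.
rank ∂_2 = 10, rank ∂_3 = 0 ⇒ b_2 = 10 − 10 − 0 = 0. So H_2 = 0.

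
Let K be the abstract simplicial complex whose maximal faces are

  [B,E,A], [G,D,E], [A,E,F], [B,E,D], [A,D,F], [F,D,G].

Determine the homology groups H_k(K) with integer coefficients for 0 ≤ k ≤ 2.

H_0 = Z,  H_1 = Z,  H_2 = 0.

Fix the vertex order A < B < D < E < F < G and write every simplex with vertices in increasing order. Then dim K = 2 and the simplices of K are:

  0-simplices (6): A, B, D, E, F, G
  1-simplices (12): AB, AD, AE, AF, BD, BE, DE, DF, DG, EF, EG, FG
  2-simplices (6): ABE, ADF, AEF, BDE, DEG, DFG

so the chain groups are C_0 ≅ Z^6, C_1 ≅ Z^12, C_2 ≅ Z^6.

∂_1: C_1 → C_0 maps an edge to its endpoints' difference, ∂[p,q] = q − p. For instance
  ∂DE = E − D.
This gives a 6×12 integer matrix of rank 5; reducing to Smith normal form yields diagonal entries (1,1,1,1,1).

∂_2: C_2 → C_1 acts by ∂[p,q,r] = [q,r] − [p,r] + [p,q]. For instance
  ∂ADF = DF − AF + AD,
  ∂DFG = FG − DG + DF.
The 12×6 boundary matrix has rank 6 and Smith normal form diag(1,1,1,1,1,1).

From H_k ≅ ker(∂_k) / im(∂_{k+1}) we obtain:

  H_0: rank C_0 − rank ∂_1 = 6 − 5 = 1, and the invariant factors of ∂_1 are all 1, so H_0 ≅ Z.
  H_1: rank ker ∂_1 − rank ∂_2 = (12 − 5) − 6 = 1, and the invariant factors of ∂_2 are all 1, so H_1 ≅ Z.
  H_2: rank ker ∂_2 − rank ∂_3 = (6 − 6) − 0 = 0, and there is no ∂_3, so H_2 ≅ 0.

As a check, the Euler characteristic is 6 − 12 + 6 = 0, which agrees with 1 − 1 + 0 = 0.
(K is a triangulation of the cylinder S^1 x I.)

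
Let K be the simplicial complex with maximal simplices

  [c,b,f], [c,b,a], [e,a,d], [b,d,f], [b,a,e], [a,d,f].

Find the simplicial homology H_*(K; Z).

H_0 = Z,  H_1 = Z,  H_2 = 0.

K has 6 vertices, 12 edges, 6 triangles.
rank ∂_0 = 0, rank ∂_1 = 5 ⇒ b_0 = 6 − 0 − 5 = 1; all invariant factors of ∂_1 are 1 so no torsion. So H_0 ≅ Z.
rank ∂_1 = 5, rank ∂_2 = 6 ⇒ b_1 = 12 − 5 − 6 = 1; all invariant factors of ∂_2 are 1 so no torsion. So H_1 ≅ Z.
rank ∂_2 = 6, rank ∂_3 = 0 ⇒ b_2 = 6 − 6 − 0 = 0. So H_2 ≅ 0.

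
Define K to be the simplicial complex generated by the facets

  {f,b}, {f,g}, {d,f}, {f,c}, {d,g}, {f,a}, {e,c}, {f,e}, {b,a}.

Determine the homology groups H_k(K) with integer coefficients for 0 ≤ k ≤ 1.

Order the vertices as a < b < c < d < e < f < g. Listing each simplex with vertices in this order, K has dimension 1 with simplices:

  0-simplices (7): a, b, c, d, e, f, g
  1-simplices (9): ab, af, bf, ce, cf, df, dg, ef, fg

so the chain groups are C_0 ≅ Z^7, C_1 ≅ Z^9.

The boundary map ∂_1: C_1 → C_0 maps an edge to its endpoints' difference, ∂[p,q] = q − p.
The resulting 7×9 matrix has rank 6, and its Smith normal form has invariant factors (1,1,1,1,1,1).

Reading off H_k = ker ∂_k / im ∂_{k+1}:

  H_0: rank C_0 − rank ∂_1 = 7 − 6 = 1, and the invariant factors of ∂_1 are all 1, so H_0 ≅ Z.
  H_1: rank ker ∂_1 − rank ∂_2 = (9 − 6) − 0 = 3, and there is no ∂_2, so H_1 ≅ Z^3.

As a check, the Euler characteristic is 7 − 9 = -2, which agrees with 1 − 3 = -2.

H_0 = Z,  H_1 = Z^3.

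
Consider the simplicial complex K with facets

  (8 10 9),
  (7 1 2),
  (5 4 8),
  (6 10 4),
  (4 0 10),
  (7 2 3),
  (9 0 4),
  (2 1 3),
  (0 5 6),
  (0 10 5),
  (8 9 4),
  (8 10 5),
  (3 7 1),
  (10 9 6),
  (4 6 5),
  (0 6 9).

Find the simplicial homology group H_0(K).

H_0 ≅ Z^2.

Take the total order 0 < 1 < 2 < 3 < 4 < 5 < 6 < 7 < 8 < 9 < 10 on the vertex set. Then K (dimension 2) consists of the simplices:

  0-simplices (11): [0], [1], [2], [3], [4], [5], [6], [7], [8], [9], [10]
  1-simplices (24): (24 of them)
  2-simplices (16): [0,4,9], [0,4,10], [0,5,6], [0,5,10], [0,6,9], [1,2,3], [1,2,7], [1,3,7], [2,3,7], [4,5,6], [4,5,8], [4,6,10], [4,8,9], [5,8,10], [6,9,10], [8,9,10]

giving chain groups C_0 ≅ Z^11, C_1 ≅ Z^24, C_2 ≅ Z^16.

The boundary map ∂_1: C_1 → C_0 maps an edge to its endpoints' difference, ∂[p,q] = q − p. For instance
  ∂[0,10] = [10] − [0].
The 11×24 boundary matrix has rank 9 and Smith normal form diag(1,1,1,1,1,1,1,1,1).

Boundary ∂_2: C_2 → C_1 sends each 2-simplex [p,q,r] to [q,r] − [p,r] + [p,q]. For instance
  ∂[1,3,7] = [3,7] − [1,7] + [1,3],
  ∂[6,9,10] = [9,10] − [6,10] + [6,9].
As a 24×16 matrix over Z this has rank 15, with invariant factors (1,1,1,1,1,1,1,1,1,1,1,1,1,1,2).

Computing H_k = (kernel of ∂_k) / (image of ∂_{k+1}):

  H_0: rank C_0 − rank ∂_1 = 11 − 9 = 2, and the invariant factors of ∂_1 are all 1, so H_0 = Z^2.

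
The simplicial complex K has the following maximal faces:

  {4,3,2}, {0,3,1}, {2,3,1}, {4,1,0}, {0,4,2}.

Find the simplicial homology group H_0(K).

K has 5 vertices, 10 edges, 5 triangles.
rank ∂_0 = 0, rank ∂_1 = 4 ⇒ b_0 = 5 − 0 − 4 = 1; all invariant factors of ∂_1 are 1 so no torsion. So H_0 ≅ Z.

H_0 = Z.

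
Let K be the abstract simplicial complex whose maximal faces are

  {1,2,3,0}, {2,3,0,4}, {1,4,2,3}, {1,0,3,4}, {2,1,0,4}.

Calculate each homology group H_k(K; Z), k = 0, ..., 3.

We work with the vertex ordering 0 < 1 < 2 < 3 < 4. The simplices of K, each written with vertices in increasing order, are:

  0-simplices (5): [0], [1], [2], [3], [4]
  1-simplices (10): [0,1], [0,2], [0,3], [0,4], [1,2], [1,3], [1,4], [2,3], [2,4], [3,4]
  2-simplices (10): [0,1,2], [0,1,3], [0,1,4], [0,2,3], [0,2,4], [0,3,4], [1,2,3], [1,2,4], [1,3,4], [2,3,4]
  3-simplices (5): [0,1,2,3], [0,1,2,4], [0,1,3,4], [0,2,3,4], [1,2,3,4]

Hence C_0 ≅ Z^5, C_1 ≅ Z^10, C_2 ≅ Z^10, C_3 ≅ Z^5.

Boundary ∂_1: C_1 → C_0 maps an edge to its endpoints' difference, ∂[p,q] = q − p. For instance
  ∂[0,2] = [2] − [0].
This gives a 5×10 integer matrix of rank 4; reducing to Smith normal form yields diagonal entries (1,1,1,1).

Boundary ∂_2: C_2 → C_1 sends each 2-simplex [p,q,r] to [q,r] − [p,r] + [p,q]. For instance
  ∂[0,3,4] = [3,4] − [0,4] + [0,3],
  ∂[0,2,3] = [2,3] − [0,3] + [0,2].
As a 10×10 matrix over Z this has rank 6, with invariant factors (1,1,1,1,1,1).

The boundary map ∂_3: C_3 → C_2 sends each 3-simplex σ to the alternating sum Σ_i (−1)^i (σ with its i-th vertex removed). For instance
  ∂[0,1,2,4] = [1,2,4] − [0,2,4] + [0,1,4] − [0,1,2],
  ∂[0,1,3,4] = [1,3,4] − [0,3,4] + [0,1,4] − [0,1,3].
The 10×5 boundary matrix has rank 4 and Smith normal form diag(1,1,1,1).

Now H_k = ker ∂_k / im ∂_{k+1}, so:

  H_0: rank C_0 − rank ∂_1 = 5 − 4 = 1, and the invariant factors of ∂_1 are all 1, so H_0 = Z.
  H_1: rank ker ∂_1 − rank ∂_2 = (10 − 4) − 6 = 0, and the invariant factors of ∂_2 are all 1, so H_1 = 0.
  H_2: rank ker ∂_2 − rank ∂_3 = (10 − 6) − 4 = 0, and the invariant factors of ∂_3 are all 1, so H_2 = 0.
  H_3: rank ker ∂_3 − rank ∂_4 = (5 − 4) − 0 = 1, and there is no ∂_4, so H_3 = Z.

As a check, the Euler characteristic is 5 − 10 + 10 − 5 = 0, which agrees with 1 − 0 + 0 − 1 = 0.

H_0 ≅ Z,  H_1 = 0,  H_2 = 0,  H_3 ≅ Z.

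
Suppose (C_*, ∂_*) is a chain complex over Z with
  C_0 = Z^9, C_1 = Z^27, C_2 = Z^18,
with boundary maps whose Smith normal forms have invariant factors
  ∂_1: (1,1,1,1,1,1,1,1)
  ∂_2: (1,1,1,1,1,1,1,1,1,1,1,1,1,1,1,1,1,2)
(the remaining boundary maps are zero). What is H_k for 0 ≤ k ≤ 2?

H_0 = Z,  H_1 = Z ⊕ Z/2Z,  H_2 = 0.

H_0: b_0 = 9 − 0 − 8 = 1; torsion from ∂_1 factors > 1: none. So H_0 = Z.
H_1: b_1 = 27 − 8 − 18 = 1; torsion from ∂_2 factors > 1: [2]. So H_1 = Z ⊕ Z/2Z.
H_2: b_2 = 18 − 18 − 0 = 0; torsion from ∂_3 factors > 1: none. So H_2 = 0.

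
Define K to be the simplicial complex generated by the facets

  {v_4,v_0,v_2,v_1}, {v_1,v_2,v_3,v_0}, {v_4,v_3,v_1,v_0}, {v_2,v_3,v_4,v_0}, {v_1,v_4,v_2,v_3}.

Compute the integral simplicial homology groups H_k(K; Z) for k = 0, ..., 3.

H_0 = Z,  H_1 = 0,  H_2 = 0,  H_3 = Z.

K has 5 vertices, 10 edges, 10 triangles, 5 3-simplices.
rank ∂_0 = 0, rank ∂_1 = 4 ⇒ b_0 = 5 − 0 − 4 = 1; all invariant factors of ∂_1 are 1 so no torsion. So H_0 ≅ Z.
rank ∂_1 = 4, rank ∂_2 = 6 ⇒ b_1 = 10 − 4 − 6 = 0; all invariant factors of ∂_2 are 1 so no torsion. So H_1 ≅ 0.
rank ∂_2 = 6, rank ∂_3 = 4 ⇒ b_2 = 10 − 6 − 4 = 0; all invariant factors of ∂_3 are 1 so no torsion. So H_2 ≅ 0.
rank ∂_3 = 4, rank ∂_4 = 0 ⇒ b_3 = 5 − 4 − 0 = 1. So H_3 ≅ Z.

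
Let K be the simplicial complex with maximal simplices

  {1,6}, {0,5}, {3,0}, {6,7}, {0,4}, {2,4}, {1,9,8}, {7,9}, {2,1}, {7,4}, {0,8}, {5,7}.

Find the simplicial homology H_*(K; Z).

H_0 = Z,  H_1 = Z^4,  H_2 = 0.

Order the vertices as 0 < 1 < 2 < 3 < 4 < 5 < 6 < 7 < 8 < 9. Listing each simplex with vertices in this order, K has dimension 2 with simplices:

  0-simplices (10): [0], [1], [2], [3], [4], [5], [6], [7], [8], [9]
  1-simplices (14): [0,3], [0,4], [0,5], [0,8], [1,2], [1,6], [1,8], [1,9], [2,4], [4,7], [5,7], [6,7], [7,9], [8,9]
  2-simplices (1): [1,8,9]

giving chain groups C_0 ≅ Z^10, C_1 ≅ Z^14, C_2 ≅ Z^1.

The boundary map ∂_1: C_1 → C_0 maps an edge to its endpoints' difference, ∂[p,q] = q − p. For instance
  ∂[0,3] = [3] − [0].
As a 10×14 matrix over Z this has rank 9, with invariant factors (1,1,1,1,1,1,1,1,1).

Boundary ∂_2: C_2 → C_1 sends each 2-simplex [p,q,r] to [q,r] − [p,r] + [p,q]. For instance
  ∂[1,8,9] = [8,9] − [1,9] + [1,8].
As a 14×1 matrix over Z this has rank 1, with invariant factors (1).

Now H_k = ker ∂_k / im ∂_{k+1}, so:

  H_0: rank C_0 − rank ∂_1 = 10 − 9 = 1, and the invariant factors of ∂_1 are all 1, so H_0 = Z.
  H_1: rank ker ∂_1 − rank ∂_2 = (14 − 9) − 1 = 4, and the invariant factors of ∂_2 are all 1, so H_1 = Z^4.
  H_2: rank ker ∂_2 − rank ∂_3 = (1 − 1) − 0 = 0, and there is no ∂_3, so H_2 = 0.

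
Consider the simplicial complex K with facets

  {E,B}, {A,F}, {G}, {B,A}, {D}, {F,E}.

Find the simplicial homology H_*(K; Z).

H_0 = Z^3,  H_1 = Z.

K has 6 vertices, 4 edges.
rank ∂_0 = 0, rank ∂_1 = 3 ⇒ b_0 = 6 − 0 − 3 = 3; all invariant factors of ∂_1 are 1 so no torsion. So H_0 ≅ Z^3.
rank ∂_1 = 3, rank ∂_2 = 0 ⇒ b_1 = 4 − 3 − 0 = 1. So H_1 ≅ Z.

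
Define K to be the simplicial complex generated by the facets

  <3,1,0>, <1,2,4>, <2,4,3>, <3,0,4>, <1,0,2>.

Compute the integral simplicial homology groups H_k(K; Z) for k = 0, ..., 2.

Order the vertices as 0 < 1 < 2 < 3 < 4. Listing each simplex with vertices in this order, K has dimension 2 with simplices:

  0-simplices (5): [0], [1], [2], [3], [4]
  1-simplices (10): [0,1], [0,2], [0,3], [0,4], [1,2], [1,3], [1,4], [2,3], [2,4], [3,4]
  2-simplices (5): [0,1,2], [0,1,3], [0,3,4], [1,2,4], [2,3,4]

Hence C_0 ≅ Z^5, C_1 ≅ Z^10, C_2 ≅ Z^5.

The boundary map ∂_1: C_1 → C_0 is given by ∂[p,q] = [q] − [p].
The 5×10 boundary matrix has rank 4 and Smith normal form diag(1,1,1,1).

∂_2: C_2 → C_1 sends each 2-simplex [p,q,r] to [q,r] − [p,r] + [p,q]. For instance
  ∂[1,2,4] = [2,4] − [1,4] + [1,2],
  ∂[2,3,4] = [3,4] − [2,4] + [2,3].
The resulting 10×5 matrix has rank 5, and its Smith normal form has invariant factors (1,1,1,1,1).

Now H_k = ker ∂_k / im ∂_{k+1}, so:

  H_0: rank C_0 − rank ∂_1 = 5 − 4 = 1, and the invariant factors of ∂_1 are all 1, so H_0 ≅ Z.
  H_1: rank ker ∂_1 − rank ∂_2 = (10 − 4) − 5 = 1, and the invariant factors of ∂_2 are all 1, so H_1 ≅ Z.
  H_2: rank ker ∂_2 − rank ∂_3 = (5 − 5) − 0 = 0, and there is no ∂_3, so H_2 ≅ 0.

H_0 ≅ Z,  H_1 ≅ Z,  H_2 = 0.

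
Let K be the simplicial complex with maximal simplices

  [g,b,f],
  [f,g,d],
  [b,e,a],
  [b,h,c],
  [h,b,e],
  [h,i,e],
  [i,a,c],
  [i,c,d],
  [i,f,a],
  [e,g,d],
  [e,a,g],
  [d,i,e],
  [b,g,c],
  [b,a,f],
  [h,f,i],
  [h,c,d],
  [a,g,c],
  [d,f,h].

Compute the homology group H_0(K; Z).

Fix the vertex order a < b < c < d < e < f < g < h < i and write every simplex with vertices in increasing order. Then dim K = 2 and the simplices of K are:

  0-simplices (9): a, b, c, d, e, f, g, h, i
  1-simplices (27): ab, ac, ae, af, ag, ai, bc, be, bf, bg, bh, cd, cg, ch, ci, de, df, dg, dh, di, eg, eh, ei, fg, fh, fi, hi
  2-simplices (18): abe, abf, acg, aci, aeg, afi, bcg, bch, beh, bfg, cdh, cdi, deg, dei, dfg, dfh, ehi, fhi

giving chain groups C_0 ≅ Z^9, C_1 ≅ Z^27, C_2 ≅ Z^18.

∂_1: C_1 → C_0 maps an edge to its endpoints' difference, ∂[p,q] = q − p. For instance
  ∂fh = h − f.
The 9×27 boundary matrix has rank 8 and Smith normal form diag(1,1,1,1,1,1,1,1).

Boundary ∂_2: C_2 → C_1 maps a triangle to the signed sum of its edges. For instance
  ∂dfh = fh − dh + df,
  ∂deg = eg − dg + de.
This gives a 27×18 integer matrix of rank 18; reducing to Smith normal form yields diagonal entries (1,1,1,1,1,1,1,1,1,1,1,1,1,1,1,1,1,2).

Reading off H_k = ker ∂_k / im ∂_{k+1}:

  H_0: rank C_0 − rank ∂_1 = 9 − 8 = 1, and the invariant factors of ∂_1 are all 1, so H_0 = Z.

H_0 ≅ Z.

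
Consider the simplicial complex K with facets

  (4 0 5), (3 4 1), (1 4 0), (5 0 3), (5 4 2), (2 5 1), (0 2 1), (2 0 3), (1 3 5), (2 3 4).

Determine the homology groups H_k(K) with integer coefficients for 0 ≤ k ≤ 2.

H_0 ≅ Z,  H_1 ≅ Z/2,  H_2 = 0.

We work with the vertex ordering 0 < 1 < 2 < 3 < 4 < 5. The simplices of K, each written with vertices in increasing order, are:

  0-simplices (6): [0], [1], [2], [3], [4], [5]
  1-simplices (15): [0,1], [0,2], [0,3], [0,4], [0,5], [1,2], [1,3], [1,4], [1,5], [2,3], [2,4], [2,5], [3,4], [3,5], [4,5]
  2-simplices (10): [0,1,2], [0,1,4], [0,2,3], [0,3,5], [0,4,5], [1,2,5], [1,3,4], [1,3,5], [2,3,4], [2,4,5]

so the chain groups are C_0 ≅ Z^6, C_1 ≅ Z^15, C_2 ≅ Z^10.

Boundary ∂_1: C_1 → C_0 is given by ∂[p,q] = [q] − [p]. For instance
  ∂[1,2] = [2] − [1].
This gives a 6×15 integer matrix of rank 5; reducing to Smith normal form yields diagonal entries (1,1,1,1,1).

Boundary ∂_2: C_2 → C_1 maps a triangle to the signed sum of its edges. For instance
  ∂[1,2,5] = [2,5] − [1,5] + [1,2],
  ∂[1,3,4] = [3,4] − [1,4] + [1,3].
This gives a 15×10 integer matrix of rank 10; reducing to Smith normal form yields diagonal entries (1,1,1,1,1,1,1,1,1,2).

Now H_k = ker ∂_k / im ∂_{k+1}, so:

  H_0: rank C_0 − rank ∂_1 = 6 − 5 = 1, and the invariant factors of ∂_1 are all 1, so H_0 ≅ Z.
  H_1: rank ker ∂_1 − rank ∂_2 = (15 − 5) − 10 = 0, and ∂_2 has invariant factor 2 > 1, so H_1 ≅ Z/2.
  H_2: rank ker ∂_2 − rank ∂_3 = (10 − 10) − 0 = 0, and there is no ∂_3, so H_2 ≅ 0.

(K is a triangulation of the real projective plane RP^2.)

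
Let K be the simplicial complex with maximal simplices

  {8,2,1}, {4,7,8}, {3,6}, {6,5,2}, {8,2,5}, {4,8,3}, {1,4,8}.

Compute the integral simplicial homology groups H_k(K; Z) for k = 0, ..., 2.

H_0 = Z,  H_1 = Z,  H_2 = 0.

We work with the vertex ordering 1 < 2 < 3 < 4 < 5 < 6 < 7 < 8. The simplices of K, each written with vertices in increasing order, are:

  0-simplices (8): [1], [2], [3], [4], [5], [6], [7], [8]
  1-simplices (14): [1,2], [1,4], [1,8], [2,5], [2,6], [2,8], [3,4], [3,6], [3,8], [4,7], [4,8], [5,6], [5,8], [7,8]
  2-simplices (6): [1,2,8], [1,4,8], [2,5,6], [2,5,8], [3,4,8], [4,7,8]

so the chain groups are C_0 ≅ Z^8, C_1 ≅ Z^14, C_2 ≅ Z^6.

∂_1: C_1 → C_0 maps an edge to its endpoints' difference, ∂[p,q] = q − p.
The 8×14 boundary matrix has rank 7 and Smith normal form diag(1,1,1,1,1,1,1).

Boundary ∂_2: C_2 → C_1 sends each 2-simplex [p,q,r] to [q,r] − [p,r] + [p,q]. For instance
  ∂[4,7,8] = [7,8] − [4,8] + [4,7],
  ∂[2,5,8] = [5,8] − [2,8] + [2,5].
As a 14×6 matrix over Z this has rank 6, with invariant factors (1,1,1,1,1,1).

Computing H_k = (kernel of ∂_k) / (image of ∂_{k+1}):

  H_0: rank C_0 − rank ∂_1 = 8 − 7 = 1, and the invariant factors of ∂_1 are all 1, so H_0 ≅ Z.
  H_1: rank ker ∂_1 − rank ∂_2 = (14 − 7) − 6 = 1, and the invariant factors of ∂_2 are all 1, so H_1 ≅ Z.
  H_2: rank ker ∂_2 − rank ∂_3 = (6 − 6) − 0 = 0, and there is no ∂_3, so H_2 ≅ 0.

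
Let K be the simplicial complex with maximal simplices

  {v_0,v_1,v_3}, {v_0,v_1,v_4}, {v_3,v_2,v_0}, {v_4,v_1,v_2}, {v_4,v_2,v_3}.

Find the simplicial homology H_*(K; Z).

H_0 = Z,  H_1 = Z,  H_2 = 0.

K has 5 vertices, 10 edges, 5 triangles.
rank ∂_0 = 0, rank ∂_1 = 4 ⇒ b_0 = 5 − 0 − 4 = 1; all invariant factors of ∂_1 are 1 so no torsion. So H_0 ≅ Z.
rank ∂_1 = 4, rank ∂_2 = 5 ⇒ b_1 = 10 − 4 − 5 = 1; all invariant factors of ∂_2 are 1 so no torsion. So H_1 ≅ Z.
rank ∂_2 = 5, rank ∂_3 = 0 ⇒ b_2 = 5 − 5 − 0 = 0. So H_2 ≅ 0.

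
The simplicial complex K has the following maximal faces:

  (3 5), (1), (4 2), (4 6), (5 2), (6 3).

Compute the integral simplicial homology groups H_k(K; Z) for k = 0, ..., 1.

Take the total order 1 < 2 < 3 < 4 < 5 < 6 on the vertex set. Then K (dimension 1) consists of the simplices:

  0-simplices (6): [1], [2], [3], [4], [5], [6]
  1-simplices (5): [2,4], [2,5], [3,5], [3,6], [4,6]

Hence C_0 ≅ Z^6, C_1 ≅ Z^5.

The boundary map ∂_1: C_1 → C_0 is given by ∂[p,q] = [q] − [p].
The 6×5 boundary matrix has rank 4 and Smith normal form diag(1,1,1,1).

From H_k ≅ ker(∂_k) / im(∂_{k+1}) we obtain:

  H_0: rank C_0 − rank ∂_1 = 6 − 4 = 2, and the invariant factors of ∂_1 are all 1, so H_0 ≅ Z^2.
  H_1: rank ker ∂_1 − rank ∂_2 = (5 − 4) − 0 = 1, and there is no ∂_2, so H_1 ≅ Z.

As a check, the Euler characteristic is 6 − 5 = 1, which agrees with 2 − 1 = 1.

H_0 = Z^2,  H_1 = Z.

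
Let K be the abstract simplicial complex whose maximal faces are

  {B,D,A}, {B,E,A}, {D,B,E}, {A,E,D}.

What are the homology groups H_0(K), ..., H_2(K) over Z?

H_0 = Z,  H_1 = 0,  H_2 = Z.

Order the vertices as A < B < D < E. Listing each simplex with vertices in this order, K has dimension 2 with simplices:

  0-simplices (4): A, B, D, E
  1-simplices (6): AB, AD, AE, BD, BE, DE
  2-simplices (4): ABD, ABE, ADE, BDE

so the chain groups are C_0 ≅ Z^4, C_1 ≅ Z^6, C_2 ≅ Z^4.

The boundary map ∂_1: C_1 → C_0 sends each edge [p,q] (with p < q) to q − p. For instance
  ∂AB = B − A.
The resulting 4×6 matrix has rank 3, and its Smith normal form has invariant factors (1,1,1).

The boundary map ∂_2: C_2 → C_1 sends each 2-simplex [p,q,r] to [q,r] − [p,r] + [p,q]. For instance
  ∂ABD = BD − AD + AB,
  ∂ABE = BE − AE + AB.
This gives a 6×4 integer matrix of rank 3; reducing to Smith normal form yields diagonal entries (1,1,1).

Reading off H_k = ker ∂_k / im ∂_{k+1}:

  H_0: rank C_0 − rank ∂_1 = 4 − 3 = 1, and the invariant factors of ∂_1 are all 1, so H_0 ≅ Z.
  H_1: rank ker ∂_1 − rank ∂_2 = (6 − 3) − 3 = 0, and the invariant factors of ∂_2 are all 1, so H_1 ≅ 0.
  H_2: rank ker ∂_2 − rank ∂_3 = (4 − 3) − 0 = 1, and there is no ∂_3, so H_2 ≅ Z.

As a check, the Euler characteristic is 4 − 6 + 4 = 2, which agrees with 1 − 0 + 1 = 2.
(K is a triangulation of the 2-sphere S^2.)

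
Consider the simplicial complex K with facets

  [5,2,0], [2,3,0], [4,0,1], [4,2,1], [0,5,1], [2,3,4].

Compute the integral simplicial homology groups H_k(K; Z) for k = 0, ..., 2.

We work with the vertex ordering 0 < 1 < 2 < 3 < 4 < 5. The simplices of K, each written with vertices in increasing order, are:

  0-simplices (6): [0], [1], [2], [3], [4], [5]
  1-simplices (12): [0,1], [0,2], [0,3], [0,4], [0,5], [1,2], [1,4], [1,5], [2,3], [2,4], [2,5], [3,4]
  2-simplices (6): [0,1,4], [0,1,5], [0,2,3], [0,2,5], [1,2,4], [2,3,4]

giving chain groups C_0 ≅ Z^6, C_1 ≅ Z^12, C_2 ≅ Z^6.

The boundary map ∂_1: C_1 → C_0 maps an edge to its endpoints' difference, ∂[p,q] = q − p.
This gives a 6×12 integer matrix of rank 5; reducing to Smith normal form yields diagonal entries (1,1,1,1,1).

∂_2: C_2 → C_1 sends each 2-simplex [p,q,r] to [q,r] − [p,r] + [p,q]. For instance
  ∂[0,2,5] = [2,5] − [0,5] + [0,2],
  ∂[2,3,4] = [3,4] − [2,4] + [2,3].
The 12×6 boundary matrix has rank 6 and Smith normal form diag(1,1,1,1,1,1).

Computing H_k = (kernel of ∂_k) / (image of ∂_{k+1}):

  H_0: rank C_0 − rank ∂_1 = 6 − 5 = 1, and the invariant factors of ∂_1 are all 1, so H_0 = Z.
  H_1: rank ker ∂_1 − rank ∂_2 = (12 − 5) − 6 = 1, and the invariant factors of ∂_2 are all 1, so H_1 = Z.
  H_2: rank ker ∂_2 − rank ∂_3 = (6 − 6) − 0 = 0, and there is no ∂_3, so H_2 = 0.

As a check, the Euler characteristic is 6 − 12 + 6 = 0, which agrees with 1 − 1 + 0 = 0.
(K is a triangulation of the cylinder S^1 x I.)

H_0 ≅ Z,  H_1 ≅ Z,  H_2 = 0.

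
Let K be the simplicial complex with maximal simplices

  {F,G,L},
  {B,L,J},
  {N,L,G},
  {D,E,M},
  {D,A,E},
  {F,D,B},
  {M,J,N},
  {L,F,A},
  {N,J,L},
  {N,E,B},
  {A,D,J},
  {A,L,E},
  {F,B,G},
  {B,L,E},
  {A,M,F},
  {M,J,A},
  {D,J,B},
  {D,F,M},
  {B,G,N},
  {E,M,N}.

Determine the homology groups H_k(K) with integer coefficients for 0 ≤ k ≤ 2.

Take the total order A < B < D < E < F < G < J < L < M < N on the vertex set. Then K (dimension 2) consists of the simplices:

  0-simplices (10): A, B, D, E, F, G, J, L, M, N
  1-simplices (30): AD, AE, AF, AJ, AL, AM, BD, BE, BF, BG, BJ, BL, BN, DE, DF, DJ, DM, EL, EM, EN, FG, FL, FM, GL, GN, JL, JM, JN, LN, MN
  2-simplices (20): ADE, ADJ, AEL, AFL, AFM, AJM, BDF, BDJ, BEL, BEN, BFG, BGN, BJL, DEM, DFM, EMN, FGL, GLN, JLN, JMN

so the chain groups are C_0 ≅ Z^10, C_1 ≅ Z^30, C_2 ≅ Z^20.

The boundary map ∂_1: C_1 → C_0 sends each edge [p,q] (with p < q) to q − p.
This gives a 10×30 integer matrix of rank 9; reducing to Smith normal form yields diagonal entries (1,1,1,1,1,1,1,1,1).

∂_2: C_2 → C_1 acts by ∂[p,q,r] = [q,r] − [p,r] + [p,q]. For instance
  ∂ADE = DE − AE + AD,
  ∂AEL = EL − AL + AE.
The resulting 30×20 matrix has rank 20, and its Smith normal form has invariant factors (1,1,1,1,1,1,1,1,1,1,1,1,1,1,1,1,1,1,1,2).

From H_k ≅ ker(∂_k) / im(∂_{k+1}) we obtain:

  H_0: rank C_0 − rank ∂_1 = 10 − 9 = 1, and the invariant factors of ∂_1 are all 1, so H_0 = Z.
  H_1: rank ker ∂_1 − rank ∂_2 = (30 − 9) − 20 = 1, and ∂_2 has invariant factor 2 > 1, so H_1 = Z ⊕ Z/2Z.
  H_2: rank ker ∂_2 − rank ∂_3 = (20 − 20) − 0 = 0, and there is no ∂_3, so H_2 = 0.

As a check, the Euler characteristic is 10 − 30 + 20 = 0, which agrees with 1 − 1 + 0 = 0.

H_0 ≅ Z,  H_1 ≅ Z ⊕ Z/2Z,  H_2 = 0.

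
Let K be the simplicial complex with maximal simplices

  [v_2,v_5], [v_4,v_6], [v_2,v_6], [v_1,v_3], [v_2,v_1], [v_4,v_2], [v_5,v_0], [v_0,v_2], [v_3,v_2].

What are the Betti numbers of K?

We work with the vertex ordering v_0 < v_1 < v_2 < v_3 < v_4 < v_5 < v_6. The simplices of K, each written with vertices in increasing order, are:

  0-simplices (7): [v_0], [v_1], [v_2], [v_3], [v_4], [v_5], [v_6]
  1-simplices (9): [v_0,v_2], [v_0,v_5], [v_1,v_2], [v_1,v_3], [v_2,v_3], [v_2,v_4], [v_2,v_5], [v_2,v_6], [v_4,v_6]

giving chain groups C_0 ≅ Z^7, C_1 ≅ Z^9.

The boundary map ∂_1: C_1 → C_0 is given by ∂[p,q] = [q] − [p]. For instance
  ∂[v_2,v_4] = [v_4] − [v_2].
This gives a 7×9 integer matrix of rank 6; reducing to Smith normal form yields diagonal entries (1,1,1,1,1,1).

From H_k ≅ ker(∂_k) / im(∂_{k+1}) we obtain:

  H_0: rank C_0 − rank ∂_1 = 7 − 6 = 1, and the invariant factors of ∂_1 are all 1, so H_0 ≅ Z.
  H_1: rank ker ∂_1 − rank ∂_2 = (9 − 6) − 0 = 3, and there is no ∂_2, so H_1 ≅ Z^3.

As a check, the Euler characteristic is 7 − 9 = -2, which agrees with 1 − 3 = -2.

Hence the Betti numbers are b_0 = 1, b_1 = 3.

b_0 = 1, b_1 = 3.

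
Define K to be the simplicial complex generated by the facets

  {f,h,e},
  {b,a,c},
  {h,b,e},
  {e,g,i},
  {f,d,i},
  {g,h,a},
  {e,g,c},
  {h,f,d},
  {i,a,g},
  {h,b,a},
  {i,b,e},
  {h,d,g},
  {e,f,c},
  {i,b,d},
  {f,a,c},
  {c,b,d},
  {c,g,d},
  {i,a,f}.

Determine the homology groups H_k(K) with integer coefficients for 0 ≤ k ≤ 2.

H_0 ≅ Z,  H_1 ≅ Z^2,  H_2 ≅ Z.

Take the total order a < b < c < d < e < f < g < h < i on the vertex set. Then K (dimension 2) consists of the simplices:

  0-simplices (9): a, b, c, d, e, f, g, h, i
  1-simplices (27): ab, ac, af, ag, ah, ai, bc, bd, be, bh, bi, cd, ce, cf, cg, df, dg, dh, di, ef, eg, eh, ei, fh, fi, gh, gi
  2-simplices (18): abc, abh, acf, afi, agh, agi, bcd, bdi, beh, bei, cdg, cef, ceg, dfh, dfi, dgh, efh, egi

giving chain groups C_0 ≅ Z^9, C_1 ≅ Z^27, C_2 ≅ Z^18.

Boundary ∂_1: C_1 → C_0 is given by ∂[p,q] = [q] − [p].
As a 9×27 matrix over Z this has rank 8, with invariant factors (1,1,1,1,1,1,1,1).

Boundary ∂_2: C_2 → C_1 maps a triangle to the signed sum of its edges. For instance
  ∂agi = gi − ai + ag,
  ∂dgh = gh − dh + dg.
This gives a 27×18 integer matrix of rank 17; reducing to Smith normal form yields diagonal entries (1,1,1,1,1,1,1,1,1,1,1,1,1,1,1,1,1).

From H_k ≅ ker(∂_k) / im(∂_{k+1}) we obtain:

  H_0: rank C_0 − rank ∂_1 = 9 − 8 = 1, and the invariant factors of ∂_1 are all 1, so H_0 = Z.
  H_1: rank ker ∂_1 − rank ∂_2 = (27 − 8) − 17 = 2, and the invariant factors of ∂_2 are all 1, so H_1 = Z^2.
  H_2: rank ker ∂_2 − rank ∂_3 = (18 − 17) − 0 = 1, and there is no ∂_3, so H_2 = Z.

(K is a triangulation of the torus T^2.)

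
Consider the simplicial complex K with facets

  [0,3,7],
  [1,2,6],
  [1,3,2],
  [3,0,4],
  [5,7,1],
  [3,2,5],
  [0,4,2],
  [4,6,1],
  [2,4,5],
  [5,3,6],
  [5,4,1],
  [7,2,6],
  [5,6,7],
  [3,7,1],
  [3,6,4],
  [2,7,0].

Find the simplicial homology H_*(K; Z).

H_0 = Z,  H_1 = Z^2,  H_2 = Z.

We work with the vertex ordering 0 < 1 < 2 < 3 < 4 < 5 < 6 < 7. The simplices of K, each written with vertices in increasing order, are:

  0-simplices (8): [0], [1], [2], [3], [4], [5], [6], [7]
  1-simplices (24): (24 of them)
  2-simplices (16): [0,2,4], [0,2,7], [0,3,4], [0,3,7], [1,2,3], [1,2,6], [1,3,7], [1,4,5], [1,4,6], [1,5,7], [2,3,5], [2,4,5], [2,6,7], [3,4,6], [3,5,6], [5,6,7]

Hence C_0 ≅ Z^8, C_1 ≅ Z^24, C_2 ≅ Z^16.

The boundary map ∂_1: C_1 → C_0 sends each edge [p,q] (with p < q) to q − p. For instance
  ∂[3,6] = [6] − [3].
As a 8×24 matrix over Z this has rank 7, with invariant factors (1,1,1,1,1,1,1).

Boundary ∂_2: C_2 → C_1 maps a triangle to the signed sum of its edges. For instance
  ∂[3,4,6] = [4,6] − [3,6] + [3,4],
  ∂[2,4,5] = [4,5] − [2,5] + [2,4].
The resulting 24×16 matrix has rank 15, and its Smith normal form has invariant factors (1,1,1,1,1,1,1,1,1,1,1,1,1,1,1).

Now H_k = ker ∂_k / im ∂_{k+1}, so:

  H_0: rank C_0 − rank ∂_1 = 8 − 7 = 1, and the invariant factors of ∂_1 are all 1, so H_0 = Z.
  H_1: rank ker ∂_1 − rank ∂_2 = (24 − 7) − 15 = 2, and the invariant factors of ∂_2 are all 1, so H_1 = Z^2.
  H_2: rank ker ∂_2 − rank ∂_3 = (16 − 15) − 0 = 1, and there is no ∂_3, so H_2 = Z.

As a check, the Euler characteristic is 8 − 24 + 16 = 0, which agrees with 1 − 2 + 1 = 0.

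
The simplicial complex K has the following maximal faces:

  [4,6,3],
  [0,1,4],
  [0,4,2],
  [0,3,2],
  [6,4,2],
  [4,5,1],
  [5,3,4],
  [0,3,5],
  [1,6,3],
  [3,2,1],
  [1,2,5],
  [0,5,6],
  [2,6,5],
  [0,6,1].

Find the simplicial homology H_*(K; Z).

H_0 ≅ Z,  H_1 ≅ Z^2,  H_2 ≅ Z.

Take the total order 0 < 1 < 2 < 3 < 4 < 5 < 6 on the vertex set. Then K (dimension 2) consists of the simplices:

  0-simplices (7): [0], [1], [2], [3], [4], [5], [6]
  1-simplices (21): [0,1], [0,2], [0,3], [0,4], [0,5], [0,6], [1,2], [1,3], [1,4], [1,5], [1,6], [2,3], [2,4], [2,5], [2,6], [3,4], [3,5], [3,6], [4,5], [4,6], [5,6]
  2-simplices (14): [0,1,4], [0,1,6], [0,2,3], [0,2,4], [0,3,5], [0,5,6], [1,2,3], [1,2,5], [1,3,6], [1,4,5], [2,4,6], [2,5,6], [3,4,5], [3,4,6]

Hence C_0 ≅ Z^7, C_1 ≅ Z^21, C_2 ≅ Z^14.

Boundary ∂_1: C_1 → C_0 maps an edge to its endpoints' difference, ∂[p,q] = q − p. For instance
  ∂[0,3] = [3] − [0].
The resulting 7×21 matrix has rank 6, and its Smith normal form has invariant factors (1,1,1,1,1,1).

Boundary ∂_2: C_2 → C_1 sends each 2-simplex [p,q,r] to [q,r] − [p,r] + [p,q]. For instance
  ∂[1,2,3] = [2,3] − [1,3] + [1,2],
  ∂[3,4,5] = [4,5] − [3,5] + [3,4].
This gives a 21×14 integer matrix of rank 13; reducing to Smith normal form yields diagonal entries (1,1,1,1,1,1,1,1,1,1,1,1,1).

Reading off H_k = ker ∂_k / im ∂_{k+1}:

  H_0: rank C_0 − rank ∂_1 = 7 − 6 = 1, and the invariant factors of ∂_1 are all 1, so H_0 = Z.
  H_1: rank ker ∂_1 − rank ∂_2 = (21 − 6) − 13 = 2, and the invariant factors of ∂_2 are all 1, so H_1 = Z^2.
  H_2: rank ker ∂_2 − rank ∂_3 = (14 − 13) − 0 = 1, and there is no ∂_3, so H_2 = Z.

As a check, the Euler characteristic is 7 − 21 + 14 = 0, which agrees with 1 − 2 + 1 = 0.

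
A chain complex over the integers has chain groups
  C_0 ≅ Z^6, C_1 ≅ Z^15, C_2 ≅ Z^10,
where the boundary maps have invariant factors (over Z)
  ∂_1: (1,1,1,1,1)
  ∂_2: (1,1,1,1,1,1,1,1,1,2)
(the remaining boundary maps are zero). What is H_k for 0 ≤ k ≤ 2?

H_0: b_0 = 6 − 0 − 5 = 1; torsion from ∂_1 factors > 1: none. So H_0 ≅ Z.
H_1: b_1 = 15 − 5 − 10 = 0; torsion from ∂_2 factors > 1: [2]. So H_1 ≅ Z/2Z.
H_2: b_2 = 10 − 10 − 0 = 0; torsion from ∂_3 factors > 1: none. So H_2 ≅ 0.

H_0 ≅ Z,  H_1 ≅ Z/2Z,  H_2 = 0.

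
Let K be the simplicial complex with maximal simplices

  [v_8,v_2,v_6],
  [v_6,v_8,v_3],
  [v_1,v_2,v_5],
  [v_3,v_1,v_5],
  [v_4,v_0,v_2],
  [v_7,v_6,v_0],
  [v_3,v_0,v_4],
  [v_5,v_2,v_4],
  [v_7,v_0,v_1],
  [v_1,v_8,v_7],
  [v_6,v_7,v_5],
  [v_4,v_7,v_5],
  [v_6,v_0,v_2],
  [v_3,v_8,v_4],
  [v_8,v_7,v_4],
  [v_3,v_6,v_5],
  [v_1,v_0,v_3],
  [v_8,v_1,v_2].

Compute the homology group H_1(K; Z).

H_1 = Z^2.

Order the vertices as v_0 < v_1 < v_2 < v_3 < v_4 < v_5 < v_6 < v_7 < v_8. Listing each simplex with vertices in this order, K has dimension 2 with simplices:

  0-simplices (9): [v_0], [v_1], [v_2], [v_3], [v_4], [v_5], [v_6], [v_7], [v_8]
  1-simplices (27): (27 of them)
  2-simplices (18): (18 of them)

giving chain groups C_0 ≅ Z^9, C_1 ≅ Z^27, C_2 ≅ Z^18.

∂_1: C_1 → C_0 maps an edge to its endpoints' difference, ∂[p,q] = q − p. For instance
  ∂[v_0,v_6] = [v_6] − [v_0].
This gives a 9×27 integer matrix of rank 8; reducing to Smith normal form yields diagonal entries (1,1,1,1,1,1,1,1).

∂_2: C_2 → C_1 sends each 2-simplex [p,q,r] to [q,r] − [p,r] + [p,q]. For instance
  ∂[v_2,v_4,v_5] = [v_4,v_5] − [v_2,v_5] + [v_2,v_4],
  ∂[v_0,v_6,v_7] = [v_6,v_7] − [v_0,v_7] + [v_0,v_6].
The resulting 27×18 matrix has rank 17, and its Smith normal form has invariant factors (1,1,1,1,1,1,1,1,1,1,1,1,1,1,1,1,1).

From H_k ≅ ker(∂_k) / im(∂_{k+1}) we obtain:

  H_1: rank ker ∂_1 − rank ∂_2 = (27 − 8) − 17 = 2, and the invariant factors of ∂_2 are all 1, so H_1 ≅ Z^2.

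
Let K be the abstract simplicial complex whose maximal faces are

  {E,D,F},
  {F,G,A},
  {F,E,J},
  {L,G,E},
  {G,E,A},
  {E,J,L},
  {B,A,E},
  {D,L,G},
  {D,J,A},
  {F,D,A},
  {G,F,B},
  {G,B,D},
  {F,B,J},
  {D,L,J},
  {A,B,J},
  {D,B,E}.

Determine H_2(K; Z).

H_2 ≅ Z.

Fix the vertex order A < B < D < E < F < G < J < L and write every simplex with vertices in increasing order. Then dim K = 2 and the simplices of K are:

  0-simplices (8): A, B, D, E, F, G, J, L
  1-simplices (24): AB, AD, AE, AF, AG, AJ, BD, BE, BF, BG, BJ, DE, DF, DG, DJ, DL, EF, EG, EJ, EL, FG, FJ, GL, JL
  2-simplices (16): ABE, ABJ, ADF, ADJ, AEG, AFG, BDE, BDG, BFG, BFJ, DEF, DGL, DJL, EFJ, EGL, EJL

so the chain groups are C_0 ≅ Z^8, C_1 ≅ Z^24, C_2 ≅ Z^16.

The boundary map ∂_1: C_1 → C_0 maps an edge to its endpoints' difference, ∂[p,q] = q − p. For instance
  ∂DJ = J − D.
The 8×24 boundary matrix has rank 7 and Smith normal form diag(1,1,1,1,1,1,1).

Boundary ∂_2: C_2 → C_1 maps a triangle to the signed sum of its edges. For instance
  ∂DEF = EF − DF + DE,
  ∂ABJ = BJ − AJ + AB.
As a 24×16 matrix over Z this has rank 15, with invariant factors (1,1,1,1,1,1,1,1,1,1,1,1,1,1,1).

Reading off H_k = ker ∂_k / im ∂_{k+1}:

  H_2: rank ker ∂_2 − rank ∂_3 = (16 − 15) − 0 = 1, and there is no ∂_3, so H_2 = Z.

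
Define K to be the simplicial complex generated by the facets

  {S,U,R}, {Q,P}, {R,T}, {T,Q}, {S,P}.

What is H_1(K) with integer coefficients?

H_1 = Z.

Fix the vertex order P < Q < R < S < T < U and write every simplex with vertices in increasing order. Then dim K = 2 and the simplices of K are:

  0-simplices (6): P, Q, R, S, T, U
  1-simplices (7): PQ, PS, QT, RS, RT, RU, SU
  2-simplices (1): RSU

giving chain groups C_0 ≅ Z^6, C_1 ≅ Z^7, C_2 ≅ Z^1.

The boundary map ∂_1: C_1 → C_0 is given by ∂[p,q] = [q] − [p].
As a 6×7 matrix over Z this has rank 5, with invariant factors (1,1,1,1,1).

The boundary map ∂_2: C_2 → C_1 sends each 2-simplex [p,q,r] to [q,r] − [p,r] + [p,q]. For instance
  ∂RSU = SU − RU + RS.
The resulting 7×1 matrix has rank 1, and its Smith normal form has invariant factors (1).

From H_k ≅ ker(∂_k) / im(∂_{k+1}) we obtain:

  H_1: rank ker ∂_1 − rank ∂_2 = (7 − 5) − 1 = 1, and the invariant factors of ∂_2 are all 1, so H_1 ≅ Z.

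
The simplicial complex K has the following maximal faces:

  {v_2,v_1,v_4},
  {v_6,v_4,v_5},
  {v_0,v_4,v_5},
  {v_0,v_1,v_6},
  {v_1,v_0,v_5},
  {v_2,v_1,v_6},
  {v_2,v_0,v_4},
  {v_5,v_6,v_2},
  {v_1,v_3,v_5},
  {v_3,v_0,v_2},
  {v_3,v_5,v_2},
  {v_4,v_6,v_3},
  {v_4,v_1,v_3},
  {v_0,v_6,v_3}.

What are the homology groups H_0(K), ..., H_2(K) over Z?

H_0 = Z,  H_1 = Z^2,  H_2 = Z.

Order the vertices as v_0 < v_1 < v_2 < v_3 < v_4 < v_5 < v_6. Listing each simplex with vertices in this order, K has dimension 2 with simplices:

  0-simplices (7): [v_0], [v_1], [v_2], [v_3], [v_4], [v_5], [v_6]
  1-simplices (21): (21 of them)
  2-simplices (14): (14 of them)

Hence C_0 ≅ Z^7, C_1 ≅ Z^21, C_2 ≅ Z^14.

∂_1: C_1 → C_0 sends each edge [p,q] (with p < q) to q − p. For instance
  ∂[v_1,v_5] = [v_5] − [v_1].
The resulting 7×21 matrix has rank 6, and its Smith normal form has invariant factors (1,1,1,1,1,1).

The boundary map ∂_2: C_2 → C_1 sends each 2-simplex [p,q,r] to [q,r] − [p,r] + [p,q]. For instance
  ∂[v_1,v_2,v_4] = [v_2,v_4] − [v_1,v_4] + [v_1,v_2],
  ∂[v_0,v_1,v_5] = [v_1,v_5] − [v_0,v_5] + [v_0,v_1].
The resulting 21×14 matrix has rank 13, and its Smith normal form has invariant factors (1,1,1,1,1,1,1,1,1,1,1,1,1).

Reading off H_k = ker ∂_k / im ∂_{k+1}:

  H_0: rank C_0 − rank ∂_1 = 7 − 6 = 1, and the invariant factors of ∂_1 are all 1, so H_0 ≅ Z.
  H_1: rank ker ∂_1 − rank ∂_2 = (21 − 6) − 13 = 2, and the invariant factors of ∂_2 are all 1, so H_1 ≅ Z^2.
  H_2: rank ker ∂_2 − rank ∂_3 = (14 − 13) − 0 = 1, and there is no ∂_3, so H_2 ≅ Z.

(K is a triangulation of the torus T^2.)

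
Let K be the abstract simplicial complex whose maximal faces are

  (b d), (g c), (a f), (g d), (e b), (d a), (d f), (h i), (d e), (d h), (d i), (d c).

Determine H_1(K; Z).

H_1 = Z^4.

Fix the vertex order a < b < c < d < e < f < g < h < i and write every simplex with vertices in increasing order. Then dim K = 1 and the simplices of K are:

  0-simplices (9): a, b, c, d, e, f, g, h, i
  1-simplices (12): ad, af, bd, be, cd, cg, de, df, dg, dh, di, hi

giving chain groups C_0 ≅ Z^9, C_1 ≅ Z^12.

The boundary map ∂_1: C_1 → C_0 sends each edge [p,q] (with p < q) to q − p.
This gives a 9×12 integer matrix of rank 8; reducing to Smith normal form yields diagonal entries (1,1,1,1,1,1,1,1).

From H_k ≅ ker(∂_k) / im(∂_{k+1}) we obtain:

  H_1: rank ker ∂_1 − rank ∂_2 = (12 − 8) − 0 = 4, and there is no ∂_2, so H_1 = Z^4.

(K is a triangulation of a wedge of 4 circles.)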